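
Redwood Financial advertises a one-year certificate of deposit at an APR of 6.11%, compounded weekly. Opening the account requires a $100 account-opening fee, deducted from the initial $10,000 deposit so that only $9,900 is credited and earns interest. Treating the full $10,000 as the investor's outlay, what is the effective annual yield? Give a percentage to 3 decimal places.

Value after one year: 9,900 × (1 + 0.0611/52)^52 = 9,900 × 1.062967 = $10,523.37.
Effective yield on the $10,000 outlay: 10,523.37 / 10,000 − 1 = 0.052337 = 5.234%.

5.234%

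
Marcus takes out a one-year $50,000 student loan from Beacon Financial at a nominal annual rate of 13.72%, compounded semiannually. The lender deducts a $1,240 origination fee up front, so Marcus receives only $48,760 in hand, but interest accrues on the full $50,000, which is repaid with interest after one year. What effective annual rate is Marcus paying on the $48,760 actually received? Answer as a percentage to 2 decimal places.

Amount owed after one year: 50,000 × (1 + 0.1372/2)^2 = 50,000 × 1.141906 = $57,095.30.
Effective rate on net proceeds: 57,095.30 / 48,760 − 1 = 0.170945 = 17.09%.

17.09%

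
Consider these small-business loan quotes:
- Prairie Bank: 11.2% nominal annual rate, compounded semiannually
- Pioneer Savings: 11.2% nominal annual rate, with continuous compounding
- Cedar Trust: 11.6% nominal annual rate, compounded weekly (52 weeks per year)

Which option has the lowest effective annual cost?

Prairie Bank: (1 + 0.112/2)^2 − 1 = 11.514%
Pioneer Savings: e^0.112 − 1 = 11.851%
Cedar Trust: (1 + 0.116/52)^52 − 1 = 12.285%
The lowest effective annual rate is Prairie Bank at 11.514%.

Prairie Bank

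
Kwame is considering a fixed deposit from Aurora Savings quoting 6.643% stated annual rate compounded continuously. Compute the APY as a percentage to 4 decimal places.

With continuous compounding, EAR = e^0.06643 − 1.
e^0.06643 = 1.068686, so EAR = 0.068686 = 6.8686%.

6.8686%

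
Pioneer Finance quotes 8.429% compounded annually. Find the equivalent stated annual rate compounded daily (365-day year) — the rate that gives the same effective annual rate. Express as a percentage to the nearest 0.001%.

Compounded annually, EAR = nominal = 0.084290.
Solve (1 + r/365)^365 = 1.084290: r/365 = 1.084290^(1/365) − 1 = 0.000222, so r = 0.080934 = 8.093%.

8.093%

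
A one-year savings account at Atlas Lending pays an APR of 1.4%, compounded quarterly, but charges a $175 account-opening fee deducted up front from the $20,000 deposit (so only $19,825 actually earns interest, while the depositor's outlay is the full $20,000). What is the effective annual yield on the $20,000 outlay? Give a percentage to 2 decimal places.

0.52%

Value after one year: 19,825 × (1 + 0.014/4)^4 = 19,825 × 1.014074 = $20,104.01.
Effective yield on the $20,000 outlay: 20,104.01 / 20,000 − 1 = 0.005201 = 0.52%.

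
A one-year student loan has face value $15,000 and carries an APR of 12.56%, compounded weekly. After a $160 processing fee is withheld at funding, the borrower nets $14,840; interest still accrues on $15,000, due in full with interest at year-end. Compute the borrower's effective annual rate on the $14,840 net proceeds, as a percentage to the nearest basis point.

14.59%

Amount owed after one year: 15,000 × (1 + 0.1256/52)^52 = 15,000 × 1.133657 = $17,004.85.
Effective rate on net proceeds: 17,004.85 / 14,840 − 1 = 0.145880 = 14.59%.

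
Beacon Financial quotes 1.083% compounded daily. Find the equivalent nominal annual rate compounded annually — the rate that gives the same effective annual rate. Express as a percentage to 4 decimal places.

1.0889%

EAR = (1 + 0.01083/365)^365 − 1 = 0.010889.
Compounded annually, the equivalent nominal rate is the EAR itself: 1.0889%.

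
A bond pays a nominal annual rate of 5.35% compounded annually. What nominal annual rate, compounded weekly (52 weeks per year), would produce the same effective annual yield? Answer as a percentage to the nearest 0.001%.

5.214%

Compounded annually, EAR = nominal = 0.053500.
Solve (1 + r/52)^52 = 1.053500: r/52 = 1.053500^(1/52) − 1 = 0.001003, so r = 0.052144 = 5.214%.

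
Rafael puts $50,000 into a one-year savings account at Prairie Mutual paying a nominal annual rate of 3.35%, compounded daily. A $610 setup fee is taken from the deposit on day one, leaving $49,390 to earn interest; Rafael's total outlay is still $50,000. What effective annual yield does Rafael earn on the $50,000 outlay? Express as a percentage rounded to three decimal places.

2.145%

Value after one year: 49,390 × (1 + 0.0335/365)^365 = 49,390 × 1.034066 = $51,072.51.
Effective yield on the $50,000 outlay: 51,072.51 / 50,000 − 1 = 0.021450 = 2.145%.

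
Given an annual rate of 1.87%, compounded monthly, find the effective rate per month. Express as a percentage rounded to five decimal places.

0.15583%

With a nominal annual rate compounded monthly, the periodic rate is the nominal rate divided by 12.
i = 0.0187 / 12 = 0.0015583 = 0.15583%.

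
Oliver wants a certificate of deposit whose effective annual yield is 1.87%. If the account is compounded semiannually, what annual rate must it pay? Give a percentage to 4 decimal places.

(1 + r/2)^2 − 1 = 0.0187, so 1 + r/2 = 1.0187^(1/2).
r/2 = 0.009307, so r = 0.018613 = 1.8613%.

1.8613%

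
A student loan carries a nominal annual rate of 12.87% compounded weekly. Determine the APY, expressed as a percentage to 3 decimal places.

13.717%

EAR = (1 + 0.1287/52)^52 − 1.
= (1 + 0.002475)^52 − 1 = 1.137168 − 1 = 13.717%.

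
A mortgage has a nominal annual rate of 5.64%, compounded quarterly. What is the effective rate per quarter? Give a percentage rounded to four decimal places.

1.4100%

With a nominal annual rate compounded quarterly, the periodic rate is the nominal rate divided by 4.
i = 0.0564 / 4 = 0.0141000 = 1.4100%.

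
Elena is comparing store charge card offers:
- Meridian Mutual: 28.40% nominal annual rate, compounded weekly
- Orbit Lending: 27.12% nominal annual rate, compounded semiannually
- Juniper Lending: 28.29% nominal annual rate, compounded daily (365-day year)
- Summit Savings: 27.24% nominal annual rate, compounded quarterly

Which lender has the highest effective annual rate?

Meridian Mutual: (1 + 0.2840/52)^52 − 1 = 32.741%
Orbit Lending: (1 + 0.2712/2)^2 − 1 = 28.959%
Juniper Lending: (1 + 0.2829/365)^365 − 1 = 32.683%
Summit Savings: (1 + 0.2724/4)^4 − 1 = 30.151%
The highest effective annual rate is Meridian Mutual at 32.741%.

Meridian Mutual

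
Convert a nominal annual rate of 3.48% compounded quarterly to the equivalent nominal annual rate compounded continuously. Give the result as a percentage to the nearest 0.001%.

3.465%

EAR = (1 + 0.0348/4)^4 − 1 = 0.035257.
Equivalent continuous rate: r = ln(1 + 0.035257) = 0.034649 = 3.465%.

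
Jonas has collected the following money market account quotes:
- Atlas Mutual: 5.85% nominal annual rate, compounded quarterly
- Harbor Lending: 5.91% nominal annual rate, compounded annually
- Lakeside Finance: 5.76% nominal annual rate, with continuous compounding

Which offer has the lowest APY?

Atlas Mutual: (1 + 0.0585/4)^4 − 1 = 5.980%
Harbor Lending: compounded annually, EAR = 5.910%
Lakeside Finance: e^0.0576 − 1 = 5.929%
The lowest effective annual rate is Harbor Lending at 5.910%.

Harbor Lending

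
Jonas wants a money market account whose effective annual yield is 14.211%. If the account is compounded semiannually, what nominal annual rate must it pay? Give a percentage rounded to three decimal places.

(1 + r/2)^2 − 1 = 0.14211, so 1 + r/2 = 1.14211^(1/2).
r/2 = 0.068695, so r = 0.137391 = 13.739%.

13.739%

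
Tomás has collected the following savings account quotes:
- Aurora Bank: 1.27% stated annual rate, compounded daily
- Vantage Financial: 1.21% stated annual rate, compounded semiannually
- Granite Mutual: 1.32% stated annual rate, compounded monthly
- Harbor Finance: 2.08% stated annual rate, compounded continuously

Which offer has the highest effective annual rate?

Harbor Finance

Aurora Bank: (1 + 0.0127/365)^365 − 1 = 1.278%
Vantage Financial: (1 + 0.0121/2)^2 − 1 = 1.214%
Granite Mutual: (1 + 0.0132/12)^12 − 1 = 1.328%
Harbor Finance: e^0.0208 − 1 = 2.102%
The highest effective annual rate is Harbor Finance at 2.102%.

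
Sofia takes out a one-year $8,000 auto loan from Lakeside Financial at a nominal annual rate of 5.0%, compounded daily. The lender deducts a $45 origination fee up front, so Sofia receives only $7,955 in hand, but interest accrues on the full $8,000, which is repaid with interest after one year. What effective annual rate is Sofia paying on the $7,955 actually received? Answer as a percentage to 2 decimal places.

5.72%

Amount owed after one year: 8,000 × (1 + 0.050/365)^365 = 8,000 × 1.051267 = $8,410.14.
Effective rate on net proceeds: 8,410.14 / 7,955 − 1 = 0.057214 = 5.72%.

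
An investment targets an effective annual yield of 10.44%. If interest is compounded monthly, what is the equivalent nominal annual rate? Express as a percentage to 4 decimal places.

9.9714%

(1 + r/12)^12 − 1 = 0.1044, so 1 + r/12 = 1.1044^(1/12).
r/12 = 0.008310, so r = 0.099714 = 9.9714%.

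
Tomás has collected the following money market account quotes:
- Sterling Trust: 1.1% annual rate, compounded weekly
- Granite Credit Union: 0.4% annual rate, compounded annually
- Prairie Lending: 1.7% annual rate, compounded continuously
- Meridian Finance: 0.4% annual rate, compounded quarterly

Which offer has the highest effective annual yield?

Sterling Trust: (1 + 0.011/52)^52 − 1 = 1.106%
Granite Credit Union: compounded annually, EAR = 0.400%
Prairie Lending: e^0.017 − 1 = 1.715%
Meridian Finance: (1 + 0.004/4)^4 − 1 = 0.401%
The highest effective annual rate is Prairie Lending at 1.715%.

Prairie Lending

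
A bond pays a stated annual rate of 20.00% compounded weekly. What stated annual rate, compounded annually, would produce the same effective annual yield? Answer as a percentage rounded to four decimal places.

EAR = (1 + 0.2000/52)^52 − 1 = 0.220934.
Compounded annually, the equivalent nominal rate is the EAR itself: 22.0934%.

22.0934%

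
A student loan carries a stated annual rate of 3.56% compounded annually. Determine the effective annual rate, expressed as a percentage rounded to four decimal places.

Annual compounding means the effective rate equals the nominal rate: 3.5600%.

3.5600%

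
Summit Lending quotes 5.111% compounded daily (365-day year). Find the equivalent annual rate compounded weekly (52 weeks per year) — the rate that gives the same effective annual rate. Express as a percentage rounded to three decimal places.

5.113%

EAR = (1 + 0.05111/365)^365 − 1 = 0.052435.
Solve (1 + r/52)^52 = 1.052435: r/52 = 1.052435^(1/52) − 1 = 0.000983, so r = 0.051132 = 5.113%.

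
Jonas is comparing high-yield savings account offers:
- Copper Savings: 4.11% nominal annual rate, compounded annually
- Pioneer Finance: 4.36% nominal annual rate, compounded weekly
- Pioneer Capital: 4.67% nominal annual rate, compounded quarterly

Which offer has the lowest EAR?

Copper Savings

Copper Savings: compounded annually, EAR = 4.110%
Pioneer Finance: (1 + 0.0436/52)^52 − 1 = 4.455%
Pioneer Capital: (1 + 0.0467/4)^4 − 1 = 4.752%
The lowest effective annual rate is Copper Savings at 4.110%.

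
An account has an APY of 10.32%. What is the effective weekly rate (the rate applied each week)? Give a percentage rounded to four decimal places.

0.1891%

The per-week rate i satisfies (1 + i)^52 = 1 + 0.1032.
i = 1.1032^(1/52) − 1 = 0.0018905 = 0.1891%.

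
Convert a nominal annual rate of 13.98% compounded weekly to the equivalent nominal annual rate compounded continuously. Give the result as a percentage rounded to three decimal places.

13.961%

EAR = (1 + 0.1398/52)^52 − 1 = 0.149828.
Equivalent continuous rate: r = ln(1 + 0.149828) = 0.139612 = 13.961%.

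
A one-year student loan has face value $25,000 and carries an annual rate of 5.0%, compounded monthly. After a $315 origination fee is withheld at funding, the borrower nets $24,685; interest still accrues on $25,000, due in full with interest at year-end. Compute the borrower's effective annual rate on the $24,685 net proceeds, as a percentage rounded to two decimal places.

6.46%

Amount owed after one year: 25,000 × (1 + 0.050/12)^12 = 25,000 × 1.051162 = $26,279.05.
Effective rate on net proceeds: 26,279.05 / 24,685 − 1 = 0.064576 = 6.46%.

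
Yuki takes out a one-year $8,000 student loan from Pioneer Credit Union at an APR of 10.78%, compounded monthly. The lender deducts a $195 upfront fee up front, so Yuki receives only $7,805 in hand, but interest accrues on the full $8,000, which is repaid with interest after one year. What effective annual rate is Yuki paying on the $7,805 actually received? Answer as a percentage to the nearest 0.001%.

14.110%

Amount owed after one year: 8,000 × (1 + 0.1078/12)^12 = 8,000 × 1.113289 = $8,906.31.
Effective rate on net proceeds: 8,906.31 / 7,805 − 1 = 0.141103 = 14.110%.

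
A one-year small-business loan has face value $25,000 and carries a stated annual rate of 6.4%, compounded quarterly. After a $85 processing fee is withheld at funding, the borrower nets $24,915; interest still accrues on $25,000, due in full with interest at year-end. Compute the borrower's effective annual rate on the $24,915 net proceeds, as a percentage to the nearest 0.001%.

Amount owed after one year: 25,000 × (1 + 0.064/4)^4 = 25,000 × 1.065552 = $26,638.81.
Effective rate on net proceeds: 26,638.81 / 24,915 − 1 = 0.069188 = 6.919%.

6.919%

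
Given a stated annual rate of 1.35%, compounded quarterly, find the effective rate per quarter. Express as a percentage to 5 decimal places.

0.33750%

With a nominal annual rate compounded quarterly, the periodic rate is the nominal rate divided by 4.
i = 0.0135 / 4 = 0.0033750 = 0.33750%.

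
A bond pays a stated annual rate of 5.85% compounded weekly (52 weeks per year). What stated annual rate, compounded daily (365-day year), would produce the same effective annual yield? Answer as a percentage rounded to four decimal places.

EAR = (1 + 0.0585/52)^52 − 1 = 0.060210.
Solve (1 + r/365)^365 = 1.060210: r/365 = 1.060210^(1/365) − 1 = 0.000160, so r = 0.058472 = 5.8472%.

5.8472%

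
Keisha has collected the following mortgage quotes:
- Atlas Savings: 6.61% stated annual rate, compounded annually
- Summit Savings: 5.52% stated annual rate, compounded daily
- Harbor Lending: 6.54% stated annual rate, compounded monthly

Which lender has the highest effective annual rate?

Atlas Savings: compounded annually, EAR = 6.610%
Summit Savings: (1 + 0.0552/365)^365 − 1 = 5.675%
Harbor Lending: (1 + 0.0654/12)^12 − 1 = 6.740%
The highest effective annual rate is Harbor Lending at 6.740%.

Harbor Lending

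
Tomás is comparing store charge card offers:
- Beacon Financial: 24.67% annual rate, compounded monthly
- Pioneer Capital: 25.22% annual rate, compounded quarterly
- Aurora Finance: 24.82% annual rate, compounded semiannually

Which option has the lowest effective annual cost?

Aurora Finance

Beacon Financial: (1 + 0.2467/12)^12 − 1 = 27.660%
Pioneer Capital: (1 + 0.2522/4)^4 − 1 = 27.707%
Aurora Finance: (1 + 0.2482/2)^2 − 1 = 26.360%
The lowest effective annual rate is Aurora Finance at 26.360%.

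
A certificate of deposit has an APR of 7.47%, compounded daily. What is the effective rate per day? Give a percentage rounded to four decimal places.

0.0205%

With a nominal annual rate compounded daily, the periodic rate is the nominal rate divided by 365.
i = 0.0747 / 365 = 0.0002047 = 0.0205%.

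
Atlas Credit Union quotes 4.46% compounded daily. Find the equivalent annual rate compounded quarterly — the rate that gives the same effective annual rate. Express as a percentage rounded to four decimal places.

4.4847%

EAR = (1 + 0.0446/365)^365 − 1 = 0.045607.
Solve (1 + r/4)^4 = 1.045607: r/4 = 1.045607^(1/4) − 1 = 0.011212, so r = 0.044847 = 4.4847%.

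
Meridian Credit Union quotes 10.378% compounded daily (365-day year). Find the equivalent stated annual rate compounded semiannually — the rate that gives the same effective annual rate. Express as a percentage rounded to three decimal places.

EAR = (1 + 0.10378/365)^365 − 1 = 0.109340.
Solve (1 + r/2)^2 = 1.109340: r/2 = 1.109340^(1/2) − 1 = 0.053252, so r = 0.106504 = 10.650%.

10.650%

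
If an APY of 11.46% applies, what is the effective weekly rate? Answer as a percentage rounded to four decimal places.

0.2089%

The per-week rate i satisfies (1 + i)^52 = 1 + 0.1146.
i = 1.1146^(1/52) − 1 = 0.0020886 = 0.2089%.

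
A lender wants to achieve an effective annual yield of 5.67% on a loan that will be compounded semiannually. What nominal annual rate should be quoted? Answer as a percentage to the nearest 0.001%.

5.592%

(1 + r/2)^2 − 1 = 0.0567, so 1 + r/2 = 1.0567^(1/2).
r/2 = 0.027959, so r = 0.055918 = 5.592%.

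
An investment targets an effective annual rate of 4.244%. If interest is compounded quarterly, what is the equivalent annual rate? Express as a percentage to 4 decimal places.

(1 + r/4)^4 − 1 = 0.04244, so 1 + r/4 = 1.04244^(1/4).
r/4 = 0.010445, so r = 0.041781 = 4.1781%.

4.1781%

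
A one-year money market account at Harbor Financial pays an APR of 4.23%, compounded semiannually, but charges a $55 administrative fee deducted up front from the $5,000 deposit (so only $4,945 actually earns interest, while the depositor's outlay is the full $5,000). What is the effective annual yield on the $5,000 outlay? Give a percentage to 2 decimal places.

Value after one year: 4,945 × (1 + 0.0423/2)^2 = 4,945 × 1.042747 = $5,156.39.
Effective yield on the $5,000 outlay: 5,156.39 / 5,000 − 1 = 0.031277 = 3.13%.

3.13%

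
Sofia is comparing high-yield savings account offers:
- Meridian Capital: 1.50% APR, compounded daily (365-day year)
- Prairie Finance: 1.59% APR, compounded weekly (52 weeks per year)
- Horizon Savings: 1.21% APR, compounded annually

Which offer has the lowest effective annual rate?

Horizon Savings

Meridian Capital: (1 + 0.0150/365)^365 − 1 = 1.511%
Prairie Finance: (1 + 0.0159/52)^52 − 1 = 1.602%
Horizon Savings: compounded annually, EAR = 1.210%
The lowest effective annual rate is Horizon Savings at 1.210%.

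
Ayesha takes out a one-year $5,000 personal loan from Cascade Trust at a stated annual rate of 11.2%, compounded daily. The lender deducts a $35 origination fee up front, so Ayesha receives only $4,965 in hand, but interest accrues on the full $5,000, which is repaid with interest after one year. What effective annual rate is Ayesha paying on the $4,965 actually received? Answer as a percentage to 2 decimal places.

12.64%

Amount owed after one year: 5,000 × (1 + 0.112/365)^365 = 5,000 × 1.118494 = $5,592.47.
Effective rate on net proceeds: 5,592.47 / 4,965 − 1 = 0.126378 = 12.64%.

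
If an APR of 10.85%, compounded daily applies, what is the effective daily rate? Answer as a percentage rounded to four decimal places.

With a nominal annual rate compounded daily, the periodic rate is the nominal rate divided by 365.
i = 0.1085 / 365 = 0.0002973 = 0.0297%.

0.0297%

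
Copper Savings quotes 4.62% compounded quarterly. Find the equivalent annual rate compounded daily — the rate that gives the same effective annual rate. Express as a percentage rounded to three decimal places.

EAR = (1 + 0.0462/4)^4 − 1 = 0.047007.
Solve (1 + r/365)^365 = 1.047007: r/365 = 1.047007^(1/365) − 1 = 0.000126, so r = 0.045938 = 4.594%.

4.594%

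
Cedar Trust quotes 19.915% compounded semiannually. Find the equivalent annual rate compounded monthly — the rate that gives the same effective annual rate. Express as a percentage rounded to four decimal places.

19.1357%

EAR = (1 + 0.19915/2)^2 − 1 = 0.209065.
Solve (1 + r/12)^12 = 1.209065: r/12 = 1.209065^(1/12) − 1 = 0.015946, so r = 0.191357 = 19.1357%.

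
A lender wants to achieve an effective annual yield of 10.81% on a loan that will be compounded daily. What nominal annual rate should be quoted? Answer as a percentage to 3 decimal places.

(1 + r/365)^365 − 1 = 0.1081, so 1 + r/365 = 1.1081^(1/365).
r/365 = 0.000281, so r = 0.102661 = 10.266%.

10.266%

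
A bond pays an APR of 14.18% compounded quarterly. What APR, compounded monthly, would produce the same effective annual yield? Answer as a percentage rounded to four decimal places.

14.0157%

EAR = (1 + 0.1418/4)^4 − 1 = 0.149520.
Solve (1 + r/12)^12 = 1.149520: r/12 = 1.149520^(1/12) − 1 = 0.011680, so r = 0.140157 = 14.0157%.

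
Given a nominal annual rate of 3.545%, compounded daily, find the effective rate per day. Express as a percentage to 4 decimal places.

0.0097%

With a nominal annual rate compounded daily, the periodic rate is the nominal rate divided by 365.
i = 0.03545 / 365 = 0.0000971 = 0.0097%.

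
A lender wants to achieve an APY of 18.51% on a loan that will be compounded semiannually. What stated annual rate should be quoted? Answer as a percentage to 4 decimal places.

(1 + r/2)^2 − 1 = 0.1851, so 1 + r/2 = 1.1851^(1/2).
r/2 = 0.088623, so r = 0.177246 = 17.7246%.

17.7246%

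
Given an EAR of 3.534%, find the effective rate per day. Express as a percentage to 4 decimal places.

0.0095%

The per-day rate i satisfies (1 + i)^365 = 1 + 0.03534.
i = 1.03534^(1/365) − 1 = 0.0000952 = 0.0095%.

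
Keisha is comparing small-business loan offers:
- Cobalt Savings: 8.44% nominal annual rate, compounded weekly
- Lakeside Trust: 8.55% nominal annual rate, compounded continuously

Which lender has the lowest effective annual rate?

Cobalt Savings: (1 + 0.0844/52)^52 − 1 = 8.799%
Lakeside Trust: e^0.0855 − 1 = 8.926%
The lowest effective annual rate is Cobalt Savings at 8.799%.

Cobalt Savings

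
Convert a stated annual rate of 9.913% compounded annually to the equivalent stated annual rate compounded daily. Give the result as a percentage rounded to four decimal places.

Compounded annually, EAR = nominal = 0.099130.
Solve (1 + r/365)^365 = 1.099130: r/365 = 1.099130^(1/365) − 1 = 0.000259, so r = 0.094531 = 9.4531%.

9.4531%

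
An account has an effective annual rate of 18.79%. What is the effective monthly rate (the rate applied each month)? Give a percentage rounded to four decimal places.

The per-month rate i satisfies (1 + i)^12 = 1 + 0.1879.
i = 1.1879^(1/12) − 1 = 0.0144524 = 1.4452%.

1.4452%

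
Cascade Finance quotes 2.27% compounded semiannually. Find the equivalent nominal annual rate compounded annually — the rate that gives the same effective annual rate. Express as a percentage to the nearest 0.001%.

2.283%

EAR = (1 + 0.0227/2)^2 − 1 = 0.022829.
Compounded annually, the equivalent nominal rate is the EAR itself: 2.283%.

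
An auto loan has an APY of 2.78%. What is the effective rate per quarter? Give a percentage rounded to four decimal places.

0.6879%

The per-quarter rate i satisfies (1 + i)^4 = 1 + 0.0278.
i = 1.0278^(1/4) − 1 = 0.0068787 = 0.6879%.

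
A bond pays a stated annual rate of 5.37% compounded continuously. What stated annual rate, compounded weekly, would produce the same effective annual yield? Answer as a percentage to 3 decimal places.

EAR under continuous compounding: e^0.0537 − 1 = 0.055168.
Solve (1 + r/52)^52 = 1.055168: r/52 = 1.055168^(1/52) − 1 = 0.001033, so r = 0.053728 = 5.373%.

5.373%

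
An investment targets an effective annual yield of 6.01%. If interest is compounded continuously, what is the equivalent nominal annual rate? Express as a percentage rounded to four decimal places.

Continuous: nominal r satisfies e^r − 1 = 0.0601.
r = ln(1 + 0.0601) = ln(1.0601) = 0.058363 = 5.8363%.

5.8363%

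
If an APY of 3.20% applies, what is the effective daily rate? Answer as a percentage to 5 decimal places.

The per-day rate i satisfies (1 + i)^365 = 1 + 0.0320.
i = 1.0320^(1/365) − 1 = 0.0000863 = 0.00863%.

0.00863%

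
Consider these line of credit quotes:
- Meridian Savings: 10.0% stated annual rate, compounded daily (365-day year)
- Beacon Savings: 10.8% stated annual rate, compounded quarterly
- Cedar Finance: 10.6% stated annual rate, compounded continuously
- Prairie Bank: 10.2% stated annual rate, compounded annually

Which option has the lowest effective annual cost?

Prairie Bank

Meridian Savings: (1 + 0.100/365)^365 − 1 = 10.516%
Beacon Savings: (1 + 0.108/4)^4 − 1 = 11.245%
Cedar Finance: e^0.106 − 1 = 11.182%
Prairie Bank: compounded annually, EAR = 10.200%
The lowest effective annual rate is Prairie Bank at 10.200%.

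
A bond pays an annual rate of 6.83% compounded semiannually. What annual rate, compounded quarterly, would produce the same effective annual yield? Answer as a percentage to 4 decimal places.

EAR = (1 + 0.0683/2)^2 − 1 = 0.069466.
Solve (1 + r/4)^4 = 1.069466: r/4 = 1.069466^(1/4) − 1 = 0.016932, so r = 0.067727 = 6.7727%.

6.7727%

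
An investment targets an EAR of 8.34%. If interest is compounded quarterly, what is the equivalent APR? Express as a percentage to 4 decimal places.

(1 + r/4)^4 − 1 = 0.0834, so 1 + r/4 = 1.0834^(1/4).
r/4 = 0.020228, so r = 0.080912 = 8.0912%.

8.0912%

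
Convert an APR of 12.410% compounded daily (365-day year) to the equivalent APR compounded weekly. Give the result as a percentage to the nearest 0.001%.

12.423%

EAR = (1 + 0.12410/365)^365 − 1 = 0.132105.
Solve (1 + r/52)^52 = 1.132105: r/52 = 1.132105^(1/52) − 1 = 0.002389, so r = 0.124227 = 12.423%.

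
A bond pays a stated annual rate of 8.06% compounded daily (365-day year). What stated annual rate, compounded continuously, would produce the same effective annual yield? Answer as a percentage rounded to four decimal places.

8.0591%

EAR = (1 + 0.0806/365)^365 − 1 = 0.083928.
Equivalent continuous rate: r = ln(1 + 0.083928) = 0.080591 = 8.0591%.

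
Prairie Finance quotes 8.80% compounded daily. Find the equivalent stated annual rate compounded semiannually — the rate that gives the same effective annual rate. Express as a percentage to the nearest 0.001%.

EAR = (1 + 0.0880/365)^365 − 1 = 0.091977.
Solve (1 + r/2)^2 = 1.091977: r/2 = 1.091977^(1/2) − 1 = 0.044977, so r = 0.089954 = 8.995%.

8.995%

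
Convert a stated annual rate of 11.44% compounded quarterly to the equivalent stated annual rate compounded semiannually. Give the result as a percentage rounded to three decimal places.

11.604%

EAR = (1 + 0.1144/4)^4 − 1 = 0.119402.
Solve (1 + r/2)^2 = 1.119402: r/2 = 1.119402^(1/2) − 1 = 0.058018, so r = 0.116036 = 11.604%.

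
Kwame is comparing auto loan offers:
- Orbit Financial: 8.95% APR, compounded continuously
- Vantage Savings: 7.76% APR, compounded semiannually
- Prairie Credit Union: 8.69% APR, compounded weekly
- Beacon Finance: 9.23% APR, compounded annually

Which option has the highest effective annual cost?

Orbit Financial: e^0.0895 − 1 = 9.363%
Vantage Savings: (1 + 0.0776/2)^2 − 1 = 7.911%
Prairie Credit Union: (1 + 0.0869/52)^52 − 1 = 9.071%
Beacon Finance: compounded annually, EAR = 9.230%
The highest effective annual rate is Orbit Financial at 9.363%.

Orbit Financial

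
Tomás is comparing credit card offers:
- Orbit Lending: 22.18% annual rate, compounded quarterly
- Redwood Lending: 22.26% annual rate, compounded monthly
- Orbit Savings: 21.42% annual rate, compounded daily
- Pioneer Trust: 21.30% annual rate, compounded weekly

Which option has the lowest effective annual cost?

Pioneer Trust

Orbit Lending: (1 + 0.2218/4)^4 − 1 = 24.094%
Redwood Lending: (1 + 0.2226/12)^12 − 1 = 24.678%
Orbit Savings: (1 + 0.2142/365)^365 − 1 = 23.879%
Pioneer Trust: (1 + 0.2130/52)^52 − 1 = 23.685%
The lowest effective annual rate is Pioneer Trust at 23.685%.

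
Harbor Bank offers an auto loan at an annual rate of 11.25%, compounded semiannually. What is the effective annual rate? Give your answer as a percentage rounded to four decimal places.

11.5664%

EAR = (1 + 0.1125/2)^2 − 1.
= 1.115664 − 1 = 11.5664%.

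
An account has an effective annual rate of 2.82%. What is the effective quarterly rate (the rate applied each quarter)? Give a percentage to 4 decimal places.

0.6977%

The per-quarter rate i satisfies (1 + i)^4 = 1 + 0.0282.
i = 1.0282^(1/4) − 1 = 0.0069766 = 0.6977%.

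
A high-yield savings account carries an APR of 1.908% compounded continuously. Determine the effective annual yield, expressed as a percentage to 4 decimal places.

1.9263%

With continuous compounding, EAR = e^0.01908 − 1.
e^0.01908 = 1.019263, so EAR = 0.019263 = 1.9263%.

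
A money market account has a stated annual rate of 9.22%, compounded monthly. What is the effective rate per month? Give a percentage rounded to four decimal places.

0.7683%

With a nominal annual rate compounded monthly, the periodic rate is the nominal rate divided by 12.
i = 0.0922 / 12 = 0.0076833 = 0.7683%.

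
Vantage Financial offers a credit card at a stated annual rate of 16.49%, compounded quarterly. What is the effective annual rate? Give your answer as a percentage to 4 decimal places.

EAR = (1 + 0.1649/4)^4 − 1.
= 1.175380 − 1 = 17.5380%.

17.5380%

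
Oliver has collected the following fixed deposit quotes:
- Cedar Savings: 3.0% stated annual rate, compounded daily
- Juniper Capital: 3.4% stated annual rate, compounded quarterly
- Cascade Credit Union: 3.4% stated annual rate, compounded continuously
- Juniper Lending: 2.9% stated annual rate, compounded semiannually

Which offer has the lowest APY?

Juniper Lending

Cedar Savings: (1 + 0.030/365)^365 − 1 = 3.045%
Juniper Capital: (1 + 0.034/4)^4 − 1 = 3.444%
Cascade Credit Union: e^0.034 − 1 = 3.458%
Juniper Lending: (1 + 0.029/2)^2 − 1 = 2.921%
The lowest effective annual rate is Juniper Lending at 2.921%.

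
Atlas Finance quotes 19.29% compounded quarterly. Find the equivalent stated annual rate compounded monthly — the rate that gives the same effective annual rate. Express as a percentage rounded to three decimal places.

18.988%

EAR = (1 + 0.1929/4)^4 − 1 = 0.207308.
Solve (1 + r/12)^12 = 1.207308: r/12 = 1.207308^(1/12) − 1 = 0.015823, so r = 0.189880 = 18.988%.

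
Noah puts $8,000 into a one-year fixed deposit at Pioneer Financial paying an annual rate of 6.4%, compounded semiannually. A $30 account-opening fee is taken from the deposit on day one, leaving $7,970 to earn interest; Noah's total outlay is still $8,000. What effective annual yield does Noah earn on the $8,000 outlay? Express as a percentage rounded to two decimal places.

Value after one year: 7,970 × (1 + 0.064/2)^2 = 7,970 × 1.065024 = $8,488.24.
Effective yield on the $8,000 outlay: 8,488.24 / 8,000 − 1 = 0.061030 = 6.10%.

6.10%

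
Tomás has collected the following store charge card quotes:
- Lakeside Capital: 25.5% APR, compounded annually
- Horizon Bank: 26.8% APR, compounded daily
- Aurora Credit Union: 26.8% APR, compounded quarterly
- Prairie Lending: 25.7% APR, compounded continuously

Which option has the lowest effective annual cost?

Lakeside Capital: compounded annually, EAR = 25.500%
Horizon Bank: (1 + 0.268/365)^365 − 1 = 30.722%
Aurora Credit Union: (1 + 0.268/4)^4 − 1 = 29.616%
Prairie Lending: e^0.257 − 1 = 29.305%
The lowest effective annual rate is Lakeside Capital at 25.500%.

Lakeside Capital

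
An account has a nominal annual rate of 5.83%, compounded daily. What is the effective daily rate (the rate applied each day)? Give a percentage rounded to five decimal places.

With a nominal annual rate compounded daily, the periodic rate is the nominal rate divided by 365.
i = 0.0583 / 365 = 0.0001597 = 0.01597%.

0.01597%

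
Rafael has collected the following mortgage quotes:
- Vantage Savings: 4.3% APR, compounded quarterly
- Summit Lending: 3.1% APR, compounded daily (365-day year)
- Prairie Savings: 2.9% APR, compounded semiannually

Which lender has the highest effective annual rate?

Vantage Savings: (1 + 0.043/4)^4 − 1 = 4.370%
Summit Lending: (1 + 0.031/365)^365 − 1 = 3.148%
Prairie Savings: (1 + 0.029/2)^2 − 1 = 2.921%
The highest effective annual rate is Vantage Savings at 4.370%.

Vantage Savings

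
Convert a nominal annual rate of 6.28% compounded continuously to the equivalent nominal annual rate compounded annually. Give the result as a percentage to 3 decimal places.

EAR under continuous compounding: e^0.0628 − 1 = 0.064814.
Compounded annually, the equivalent nominal rate is the EAR itself: 6.481%.

6.481%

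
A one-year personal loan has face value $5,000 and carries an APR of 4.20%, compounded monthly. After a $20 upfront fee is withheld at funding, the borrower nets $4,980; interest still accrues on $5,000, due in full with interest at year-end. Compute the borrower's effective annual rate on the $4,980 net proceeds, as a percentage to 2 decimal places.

4.70%

Amount owed after one year: 5,000 × (1 + 0.0420/12)^12 = 5,000 × 1.042818 = $5,214.09.
Effective rate on net proceeds: 5,214.09 / 4,980 − 1 = 0.047006 = 4.70%.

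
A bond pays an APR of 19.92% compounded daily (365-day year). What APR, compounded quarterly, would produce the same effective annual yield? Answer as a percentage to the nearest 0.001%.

EAR = (1 + 0.1992/365)^365 − 1 = 0.220360.
Solve (1 + r/4)^4 = 1.220360: r/4 = 1.220360^(1/4) − 1 = 0.051047, so r = 0.204186 = 20.419%.

20.419%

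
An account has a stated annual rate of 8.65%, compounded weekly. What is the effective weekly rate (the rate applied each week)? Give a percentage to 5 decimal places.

With a nominal annual rate compounded weekly, the periodic rate is the nominal rate divided by 52.
i = 0.0865 / 52 = 0.0016635 = 0.16635%.

0.16635%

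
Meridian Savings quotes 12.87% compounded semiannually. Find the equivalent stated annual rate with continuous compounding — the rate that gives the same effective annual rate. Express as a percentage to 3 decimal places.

12.473%

EAR = (1 + 0.1287/2)^2 − 1 = 0.132841.
Equivalent continuous rate: r = ln(1 + 0.132841) = 0.124729 = 12.473%.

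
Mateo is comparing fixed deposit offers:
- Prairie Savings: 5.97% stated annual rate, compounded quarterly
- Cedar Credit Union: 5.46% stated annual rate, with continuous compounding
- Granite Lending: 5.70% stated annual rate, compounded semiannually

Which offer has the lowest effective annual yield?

Cedar Credit Union

Prairie Savings: (1 + 0.0597/4)^4 − 1 = 6.105%
Cedar Credit Union: e^0.0546 − 1 = 5.612%
Granite Lending: (1 + 0.0570/2)^2 − 1 = 5.781%
The lowest effective annual rate is Cedar Credit Union at 5.612%.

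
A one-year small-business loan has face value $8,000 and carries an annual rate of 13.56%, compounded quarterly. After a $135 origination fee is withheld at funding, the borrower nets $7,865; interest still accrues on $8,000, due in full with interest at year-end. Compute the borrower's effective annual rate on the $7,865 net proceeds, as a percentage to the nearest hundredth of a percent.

16.23%

Amount owed after one year: 8,000 × (1 + 0.1356/4)^4 = 8,000 × 1.142652 = $9,141.22.
Effective rate on net proceeds: 9,141.22 / 7,865 − 1 = 0.162266 = 16.23%.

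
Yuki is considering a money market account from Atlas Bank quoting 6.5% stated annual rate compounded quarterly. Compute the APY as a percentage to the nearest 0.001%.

EAR = (1 + 0.065/4)^4 − 1.
= (1 + 0.016250)^4 − 1 = 1.066602 − 1 = 6.660%.

6.660%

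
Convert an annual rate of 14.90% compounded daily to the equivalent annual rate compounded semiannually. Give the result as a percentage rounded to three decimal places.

15.466%

EAR = (1 + 0.1490/365)^365 − 1 = 0.160638.
Solve (1 + r/2)^2 = 1.160638: r/2 = 1.160638^(1/2) − 1 = 0.077329, so r = 0.154658 = 15.466%.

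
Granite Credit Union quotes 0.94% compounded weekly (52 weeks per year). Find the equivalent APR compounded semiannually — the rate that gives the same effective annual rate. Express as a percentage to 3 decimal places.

0.942%

EAR = (1 + 0.0094/52)^52 − 1 = 0.009443.
Solve (1 + r/2)^2 = 1.009443: r/2 = 1.009443^(1/2) − 1 = 0.004711, so r = 0.009421 = 0.942%.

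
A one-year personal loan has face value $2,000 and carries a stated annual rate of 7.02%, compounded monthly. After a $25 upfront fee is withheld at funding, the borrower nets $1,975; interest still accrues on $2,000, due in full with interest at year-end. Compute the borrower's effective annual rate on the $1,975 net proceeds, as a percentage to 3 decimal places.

8.608%

Amount owed after one year: 2,000 × (1 + 0.0702/12)^12 = 2,000 × 1.072503 = $2,145.01.
Effective rate on net proceeds: 2,145.01 / 1,975 − 1 = 0.086079 = 8.608%.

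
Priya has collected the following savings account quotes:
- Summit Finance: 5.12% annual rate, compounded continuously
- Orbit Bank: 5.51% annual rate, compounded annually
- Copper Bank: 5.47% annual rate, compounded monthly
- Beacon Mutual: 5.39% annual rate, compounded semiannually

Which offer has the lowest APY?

Summit Finance

Summit Finance: e^0.0512 − 1 = 5.253%
Orbit Bank: compounded annually, EAR = 5.510%
Copper Bank: (1 + 0.0547/12)^12 − 1 = 5.609%
Beacon Mutual: (1 + 0.0539/2)^2 − 1 = 5.463%
The lowest effective annual rate is Summit Finance at 5.253%.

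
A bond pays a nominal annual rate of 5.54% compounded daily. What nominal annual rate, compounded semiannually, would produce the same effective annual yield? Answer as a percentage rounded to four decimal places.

5.6170%

EAR = (1 + 0.0554/365)^365 − 1 = 0.056959.
Solve (1 + r/2)^2 = 1.056959: r/2 = 1.056959^(1/2) − 1 = 0.028085, so r = 0.056170 = 5.6170%.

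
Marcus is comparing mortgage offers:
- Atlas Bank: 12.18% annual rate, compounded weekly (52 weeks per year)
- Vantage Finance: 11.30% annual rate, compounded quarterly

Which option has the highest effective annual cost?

Atlas Bank

Atlas Bank: (1 + 0.1218/52)^52 − 1 = 12.937%
Vantage Finance: (1 + 0.1130/4)^4 − 1 = 11.788%
The highest effective annual rate is Atlas Bank at 12.937%.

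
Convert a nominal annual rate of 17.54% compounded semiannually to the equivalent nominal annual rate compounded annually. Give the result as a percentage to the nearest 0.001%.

EAR = (1 + 0.1754/2)^2 − 1 = 0.183091.
Compounded annually, the equivalent nominal rate is the EAR itself: 18.309%.

18.309%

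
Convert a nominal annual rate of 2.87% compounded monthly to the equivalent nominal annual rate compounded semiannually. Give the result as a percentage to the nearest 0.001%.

EAR = (1 + 0.0287/12)^12 − 1 = 0.029081.
Solve (1 + r/2)^2 = 1.029081: r/2 = 1.029081^(1/2) − 1 = 0.014436, so r = 0.028872 = 2.887%.

2.887%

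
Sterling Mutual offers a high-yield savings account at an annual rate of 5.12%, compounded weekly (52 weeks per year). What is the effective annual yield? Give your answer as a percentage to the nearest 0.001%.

5.251%

EAR = (1 + 0.0512/52)^52 − 1.
= (1 + 0.000985)^52 − 1 = 1.052507 − 1 = 5.251%.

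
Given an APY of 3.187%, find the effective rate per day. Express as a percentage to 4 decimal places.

The per-day rate i satisfies (1 + i)^365 = 1 + 0.03187.
i = 1.03187^(1/365) − 1 = 0.0000860 = 0.0086%.

0.0086%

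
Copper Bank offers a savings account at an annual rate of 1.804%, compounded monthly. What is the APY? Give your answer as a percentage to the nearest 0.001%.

EAR = (1 + 0.01804/12)^12 − 1.
= (1 + 0.001503)^12 − 1 = 1.018190 − 1 = 1.819%.

1.819%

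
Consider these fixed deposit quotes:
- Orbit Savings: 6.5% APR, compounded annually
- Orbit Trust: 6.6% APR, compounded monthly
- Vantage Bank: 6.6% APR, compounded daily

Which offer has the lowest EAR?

Orbit Savings: compounded annually, EAR = 6.500%
Orbit Trust: (1 + 0.066/12)^12 − 1 = 6.803%
Vantage Bank: (1 + 0.066/365)^365 − 1 = 6.822%
The lowest effective annual rate is Orbit Savings at 6.500%.

Orbit Savings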